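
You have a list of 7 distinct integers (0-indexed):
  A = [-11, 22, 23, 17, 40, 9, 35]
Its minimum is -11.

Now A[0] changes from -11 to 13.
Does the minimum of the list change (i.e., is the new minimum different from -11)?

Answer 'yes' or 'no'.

Old min = -11
Change: A[0] -11 -> 13
Changed element was the min; new min must be rechecked.
New min = 9; changed? yes

Answer: yes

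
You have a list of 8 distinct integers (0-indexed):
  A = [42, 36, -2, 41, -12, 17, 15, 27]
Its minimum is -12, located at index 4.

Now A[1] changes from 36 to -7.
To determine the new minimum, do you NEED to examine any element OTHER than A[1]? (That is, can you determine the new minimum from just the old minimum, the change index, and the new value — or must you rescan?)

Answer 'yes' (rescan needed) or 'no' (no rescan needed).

Answer: no

Derivation:
Old min = -12 at index 4
Change at index 1: 36 -> -7
Index 1 was NOT the min. New min = min(-12, -7). No rescan of other elements needed.
Needs rescan: no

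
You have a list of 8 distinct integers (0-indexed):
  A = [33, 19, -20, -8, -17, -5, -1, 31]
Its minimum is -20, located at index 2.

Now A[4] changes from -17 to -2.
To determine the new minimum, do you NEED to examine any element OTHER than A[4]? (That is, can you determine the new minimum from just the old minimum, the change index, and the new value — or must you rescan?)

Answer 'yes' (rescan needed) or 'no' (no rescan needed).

Old min = -20 at index 2
Change at index 4: -17 -> -2
Index 4 was NOT the min. New min = min(-20, -2). No rescan of other elements needed.
Needs rescan: no

Answer: no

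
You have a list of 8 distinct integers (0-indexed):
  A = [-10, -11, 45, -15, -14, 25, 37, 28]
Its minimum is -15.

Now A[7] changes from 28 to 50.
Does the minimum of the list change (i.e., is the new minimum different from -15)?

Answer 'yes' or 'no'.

Old min = -15
Change: A[7] 28 -> 50
Changed element was NOT the min; min changes only if 50 < -15.
New min = -15; changed? no

Answer: no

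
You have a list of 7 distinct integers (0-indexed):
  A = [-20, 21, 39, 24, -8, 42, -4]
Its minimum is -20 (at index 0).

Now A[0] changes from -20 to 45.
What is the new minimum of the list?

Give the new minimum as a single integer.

Old min = -20 (at index 0)
Change: A[0] -20 -> 45
Changed element WAS the min. Need to check: is 45 still <= all others?
  Min of remaining elements: -8
  New min = min(45, -8) = -8

Answer: -8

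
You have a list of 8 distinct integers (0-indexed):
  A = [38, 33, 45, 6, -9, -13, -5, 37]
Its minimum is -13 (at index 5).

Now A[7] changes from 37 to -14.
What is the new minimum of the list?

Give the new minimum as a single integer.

Old min = -13 (at index 5)
Change: A[7] 37 -> -14
Changed element was NOT the old min.
  New min = min(old_min, new_val) = min(-13, -14) = -14

Answer: -14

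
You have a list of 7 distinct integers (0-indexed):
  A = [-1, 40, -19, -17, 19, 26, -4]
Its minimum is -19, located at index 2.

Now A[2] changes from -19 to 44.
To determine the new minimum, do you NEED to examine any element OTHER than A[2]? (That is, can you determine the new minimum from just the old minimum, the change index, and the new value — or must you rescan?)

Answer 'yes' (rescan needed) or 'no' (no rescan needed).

Old min = -19 at index 2
Change at index 2: -19 -> 44
Index 2 WAS the min and new value 44 > old min -19. Must rescan other elements to find the new min.
Needs rescan: yes

Answer: yes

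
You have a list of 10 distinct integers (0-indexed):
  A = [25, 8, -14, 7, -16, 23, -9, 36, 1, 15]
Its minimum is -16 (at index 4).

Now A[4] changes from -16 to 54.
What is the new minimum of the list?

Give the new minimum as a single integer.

Old min = -16 (at index 4)
Change: A[4] -16 -> 54
Changed element WAS the min. Need to check: is 54 still <= all others?
  Min of remaining elements: -14
  New min = min(54, -14) = -14

Answer: -14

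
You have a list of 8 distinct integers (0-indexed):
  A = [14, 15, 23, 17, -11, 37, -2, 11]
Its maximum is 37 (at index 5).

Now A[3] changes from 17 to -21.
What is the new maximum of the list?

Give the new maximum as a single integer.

Old max = 37 (at index 5)
Change: A[3] 17 -> -21
Changed element was NOT the old max.
  New max = max(old_max, new_val) = max(37, -21) = 37

Answer: 37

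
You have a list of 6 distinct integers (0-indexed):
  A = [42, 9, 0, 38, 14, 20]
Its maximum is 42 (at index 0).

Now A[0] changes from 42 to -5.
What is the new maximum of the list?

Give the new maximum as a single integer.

Old max = 42 (at index 0)
Change: A[0] 42 -> -5
Changed element WAS the max -> may need rescan.
  Max of remaining elements: 38
  New max = max(-5, 38) = 38

Answer: 38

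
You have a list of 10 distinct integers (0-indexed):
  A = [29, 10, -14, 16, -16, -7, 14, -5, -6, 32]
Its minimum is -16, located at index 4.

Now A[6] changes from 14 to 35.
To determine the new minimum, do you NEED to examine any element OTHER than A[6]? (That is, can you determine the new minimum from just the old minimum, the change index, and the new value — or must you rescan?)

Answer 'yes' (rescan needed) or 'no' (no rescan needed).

Answer: no

Derivation:
Old min = -16 at index 4
Change at index 6: 14 -> 35
Index 6 was NOT the min. New min = min(-16, 35). No rescan of other elements needed.
Needs rescan: no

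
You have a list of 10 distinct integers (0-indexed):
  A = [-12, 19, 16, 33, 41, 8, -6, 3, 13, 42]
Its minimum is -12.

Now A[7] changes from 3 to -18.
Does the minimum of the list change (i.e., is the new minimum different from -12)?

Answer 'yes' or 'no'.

Answer: yes

Derivation:
Old min = -12
Change: A[7] 3 -> -18
Changed element was NOT the min; min changes only if -18 < -12.
New min = -18; changed? yes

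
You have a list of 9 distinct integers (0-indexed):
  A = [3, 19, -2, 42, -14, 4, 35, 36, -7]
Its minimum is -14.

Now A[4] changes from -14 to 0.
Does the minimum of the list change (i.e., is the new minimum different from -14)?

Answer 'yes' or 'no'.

Old min = -14
Change: A[4] -14 -> 0
Changed element was the min; new min must be rechecked.
New min = -7; changed? yes

Answer: yes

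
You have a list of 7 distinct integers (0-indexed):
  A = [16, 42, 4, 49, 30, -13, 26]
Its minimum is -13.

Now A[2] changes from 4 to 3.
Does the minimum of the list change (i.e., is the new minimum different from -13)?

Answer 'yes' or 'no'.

Old min = -13
Change: A[2] 4 -> 3
Changed element was NOT the min; min changes only if 3 < -13.
New min = -13; changed? no

Answer: no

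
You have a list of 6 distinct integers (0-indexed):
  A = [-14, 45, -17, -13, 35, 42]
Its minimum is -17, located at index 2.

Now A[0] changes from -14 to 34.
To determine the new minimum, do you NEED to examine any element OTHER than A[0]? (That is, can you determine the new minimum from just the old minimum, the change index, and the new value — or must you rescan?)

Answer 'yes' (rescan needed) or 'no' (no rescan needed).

Answer: no

Derivation:
Old min = -17 at index 2
Change at index 0: -14 -> 34
Index 0 was NOT the min. New min = min(-17, 34). No rescan of other elements needed.
Needs rescan: no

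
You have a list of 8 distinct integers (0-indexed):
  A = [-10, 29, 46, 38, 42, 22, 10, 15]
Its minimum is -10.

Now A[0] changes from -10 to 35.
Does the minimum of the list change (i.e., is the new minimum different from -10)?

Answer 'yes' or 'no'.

Answer: yes

Derivation:
Old min = -10
Change: A[0] -10 -> 35
Changed element was the min; new min must be rechecked.
New min = 10; changed? yes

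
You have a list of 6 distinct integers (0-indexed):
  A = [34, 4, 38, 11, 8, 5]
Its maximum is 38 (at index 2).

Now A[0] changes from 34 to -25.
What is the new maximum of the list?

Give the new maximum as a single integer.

Answer: 38

Derivation:
Old max = 38 (at index 2)
Change: A[0] 34 -> -25
Changed element was NOT the old max.
  New max = max(old_max, new_val) = max(38, -25) = 38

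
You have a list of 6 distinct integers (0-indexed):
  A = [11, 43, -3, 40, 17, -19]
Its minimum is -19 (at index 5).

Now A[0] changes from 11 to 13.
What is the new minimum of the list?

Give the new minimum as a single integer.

Old min = -19 (at index 5)
Change: A[0] 11 -> 13
Changed element was NOT the old min.
  New min = min(old_min, new_val) = min(-19, 13) = -19

Answer: -19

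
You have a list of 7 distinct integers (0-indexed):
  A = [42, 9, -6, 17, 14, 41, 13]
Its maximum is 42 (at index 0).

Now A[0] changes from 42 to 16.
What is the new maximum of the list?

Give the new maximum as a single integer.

Old max = 42 (at index 0)
Change: A[0] 42 -> 16
Changed element WAS the max -> may need rescan.
  Max of remaining elements: 41
  New max = max(16, 41) = 41

Answer: 41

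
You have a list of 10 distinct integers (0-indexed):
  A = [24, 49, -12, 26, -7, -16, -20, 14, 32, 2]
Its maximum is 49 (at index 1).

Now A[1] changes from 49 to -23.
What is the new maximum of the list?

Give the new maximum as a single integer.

Answer: 32

Derivation:
Old max = 49 (at index 1)
Change: A[1] 49 -> -23
Changed element WAS the max -> may need rescan.
  Max of remaining elements: 32
  New max = max(-23, 32) = 32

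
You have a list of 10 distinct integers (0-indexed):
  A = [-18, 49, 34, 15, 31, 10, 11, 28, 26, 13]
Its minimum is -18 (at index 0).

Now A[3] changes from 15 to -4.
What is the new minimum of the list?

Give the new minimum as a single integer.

Answer: -18

Derivation:
Old min = -18 (at index 0)
Change: A[3] 15 -> -4
Changed element was NOT the old min.
  New min = min(old_min, new_val) = min(-18, -4) = -18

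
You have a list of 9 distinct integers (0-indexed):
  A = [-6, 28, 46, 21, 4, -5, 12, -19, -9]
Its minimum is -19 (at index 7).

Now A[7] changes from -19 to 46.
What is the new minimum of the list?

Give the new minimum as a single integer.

Answer: -9

Derivation:
Old min = -19 (at index 7)
Change: A[7] -19 -> 46
Changed element WAS the min. Need to check: is 46 still <= all others?
  Min of remaining elements: -9
  New min = min(46, -9) = -9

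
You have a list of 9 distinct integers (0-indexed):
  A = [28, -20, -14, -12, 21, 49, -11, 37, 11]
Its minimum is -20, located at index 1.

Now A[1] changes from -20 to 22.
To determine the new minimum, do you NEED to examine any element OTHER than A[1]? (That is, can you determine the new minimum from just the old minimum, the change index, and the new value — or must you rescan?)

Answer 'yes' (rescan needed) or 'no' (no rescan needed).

Old min = -20 at index 1
Change at index 1: -20 -> 22
Index 1 WAS the min and new value 22 > old min -20. Must rescan other elements to find the new min.
Needs rescan: yes

Answer: yes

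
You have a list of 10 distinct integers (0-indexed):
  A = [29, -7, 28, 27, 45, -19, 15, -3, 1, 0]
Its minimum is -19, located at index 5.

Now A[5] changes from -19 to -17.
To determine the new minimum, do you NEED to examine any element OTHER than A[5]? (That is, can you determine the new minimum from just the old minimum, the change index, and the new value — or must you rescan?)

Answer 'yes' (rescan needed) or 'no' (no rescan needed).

Answer: yes

Derivation:
Old min = -19 at index 5
Change at index 5: -19 -> -17
Index 5 WAS the min and new value -17 > old min -19. Must rescan other elements to find the new min.
Needs rescan: yes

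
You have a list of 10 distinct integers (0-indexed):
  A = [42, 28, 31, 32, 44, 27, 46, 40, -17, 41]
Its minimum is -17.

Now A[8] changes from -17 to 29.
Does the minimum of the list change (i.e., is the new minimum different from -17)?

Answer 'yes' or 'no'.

Answer: yes

Derivation:
Old min = -17
Change: A[8] -17 -> 29
Changed element was the min; new min must be rechecked.
New min = 27; changed? yes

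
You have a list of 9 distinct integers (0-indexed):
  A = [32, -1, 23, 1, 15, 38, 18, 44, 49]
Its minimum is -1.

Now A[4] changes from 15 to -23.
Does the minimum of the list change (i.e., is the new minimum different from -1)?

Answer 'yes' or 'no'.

Old min = -1
Change: A[4] 15 -> -23
Changed element was NOT the min; min changes only if -23 < -1.
New min = -23; changed? yes

Answer: yes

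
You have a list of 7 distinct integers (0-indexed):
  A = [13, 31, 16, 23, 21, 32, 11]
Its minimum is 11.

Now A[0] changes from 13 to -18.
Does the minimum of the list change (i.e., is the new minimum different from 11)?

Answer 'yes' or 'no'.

Answer: yes

Derivation:
Old min = 11
Change: A[0] 13 -> -18
Changed element was NOT the min; min changes only if -18 < 11.
New min = -18; changed? yes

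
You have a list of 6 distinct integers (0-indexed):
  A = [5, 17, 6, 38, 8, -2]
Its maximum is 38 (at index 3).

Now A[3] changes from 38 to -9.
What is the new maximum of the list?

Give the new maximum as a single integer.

Old max = 38 (at index 3)
Change: A[3] 38 -> -9
Changed element WAS the max -> may need rescan.
  Max of remaining elements: 17
  New max = max(-9, 17) = 17

Answer: 17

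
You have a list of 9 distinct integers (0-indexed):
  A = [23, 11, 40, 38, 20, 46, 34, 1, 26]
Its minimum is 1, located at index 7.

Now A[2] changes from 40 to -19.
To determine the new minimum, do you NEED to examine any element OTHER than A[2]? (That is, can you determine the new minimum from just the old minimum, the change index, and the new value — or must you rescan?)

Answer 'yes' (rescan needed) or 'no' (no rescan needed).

Answer: no

Derivation:
Old min = 1 at index 7
Change at index 2: 40 -> -19
Index 2 was NOT the min. New min = min(1, -19). No rescan of other elements needed.
Needs rescan: no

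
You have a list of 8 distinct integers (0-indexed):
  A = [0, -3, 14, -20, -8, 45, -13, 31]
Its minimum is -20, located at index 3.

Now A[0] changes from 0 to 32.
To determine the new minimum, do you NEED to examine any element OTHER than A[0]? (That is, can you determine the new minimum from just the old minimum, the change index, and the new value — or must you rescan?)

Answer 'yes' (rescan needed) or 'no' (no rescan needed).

Answer: no

Derivation:
Old min = -20 at index 3
Change at index 0: 0 -> 32
Index 0 was NOT the min. New min = min(-20, 32). No rescan of other elements needed.
Needs rescan: no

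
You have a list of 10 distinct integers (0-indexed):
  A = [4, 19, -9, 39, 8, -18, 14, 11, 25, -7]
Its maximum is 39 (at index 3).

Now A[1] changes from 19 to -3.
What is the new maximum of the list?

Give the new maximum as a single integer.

Old max = 39 (at index 3)
Change: A[1] 19 -> -3
Changed element was NOT the old max.
  New max = max(old_max, new_val) = max(39, -3) = 39

Answer: 39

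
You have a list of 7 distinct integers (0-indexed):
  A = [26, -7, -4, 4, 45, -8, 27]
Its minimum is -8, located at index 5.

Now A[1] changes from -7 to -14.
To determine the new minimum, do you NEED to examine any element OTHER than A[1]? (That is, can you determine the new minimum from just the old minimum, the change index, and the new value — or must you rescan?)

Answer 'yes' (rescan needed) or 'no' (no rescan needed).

Old min = -8 at index 5
Change at index 1: -7 -> -14
Index 1 was NOT the min. New min = min(-8, -14). No rescan of other elements needed.
Needs rescan: no

Answer: no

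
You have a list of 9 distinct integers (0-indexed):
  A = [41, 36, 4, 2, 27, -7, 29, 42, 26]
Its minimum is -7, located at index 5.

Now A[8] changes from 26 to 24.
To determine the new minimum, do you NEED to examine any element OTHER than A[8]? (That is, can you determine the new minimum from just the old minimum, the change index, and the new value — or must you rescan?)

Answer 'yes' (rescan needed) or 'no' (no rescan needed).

Old min = -7 at index 5
Change at index 8: 26 -> 24
Index 8 was NOT the min. New min = min(-7, 24). No rescan of other elements needed.
Needs rescan: no

Answer: no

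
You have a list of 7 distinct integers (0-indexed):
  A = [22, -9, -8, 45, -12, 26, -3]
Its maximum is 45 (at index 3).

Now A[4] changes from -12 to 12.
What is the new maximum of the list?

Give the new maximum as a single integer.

Old max = 45 (at index 3)
Change: A[4] -12 -> 12
Changed element was NOT the old max.
  New max = max(old_max, new_val) = max(45, 12) = 45

Answer: 45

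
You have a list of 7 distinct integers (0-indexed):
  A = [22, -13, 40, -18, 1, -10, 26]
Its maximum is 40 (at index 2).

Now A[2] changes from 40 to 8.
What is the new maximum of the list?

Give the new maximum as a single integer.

Answer: 26

Derivation:
Old max = 40 (at index 2)
Change: A[2] 40 -> 8
Changed element WAS the max -> may need rescan.
  Max of remaining elements: 26
  New max = max(8, 26) = 26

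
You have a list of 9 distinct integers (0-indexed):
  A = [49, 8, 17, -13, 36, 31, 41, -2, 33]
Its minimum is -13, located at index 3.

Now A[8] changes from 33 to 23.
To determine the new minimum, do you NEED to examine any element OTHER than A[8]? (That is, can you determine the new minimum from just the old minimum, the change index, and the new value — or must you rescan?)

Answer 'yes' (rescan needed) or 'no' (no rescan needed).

Old min = -13 at index 3
Change at index 8: 33 -> 23
Index 8 was NOT the min. New min = min(-13, 23). No rescan of other elements needed.
Needs rescan: no

Answer: no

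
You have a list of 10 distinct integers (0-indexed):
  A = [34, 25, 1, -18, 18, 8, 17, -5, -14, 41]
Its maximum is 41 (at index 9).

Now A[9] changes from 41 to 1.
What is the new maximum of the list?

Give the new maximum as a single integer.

Old max = 41 (at index 9)
Change: A[9] 41 -> 1
Changed element WAS the max -> may need rescan.
  Max of remaining elements: 34
  New max = max(1, 34) = 34

Answer: 34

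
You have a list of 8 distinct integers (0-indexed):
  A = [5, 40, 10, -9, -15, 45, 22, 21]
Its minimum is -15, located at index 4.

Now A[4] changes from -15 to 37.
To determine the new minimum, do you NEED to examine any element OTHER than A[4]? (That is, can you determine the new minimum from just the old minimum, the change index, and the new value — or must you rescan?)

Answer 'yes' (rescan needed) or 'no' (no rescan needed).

Old min = -15 at index 4
Change at index 4: -15 -> 37
Index 4 WAS the min and new value 37 > old min -15. Must rescan other elements to find the new min.
Needs rescan: yes

Answer: yes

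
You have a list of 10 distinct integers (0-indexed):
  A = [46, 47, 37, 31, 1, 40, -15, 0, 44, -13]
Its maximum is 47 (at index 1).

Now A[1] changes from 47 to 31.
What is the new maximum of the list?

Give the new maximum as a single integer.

Old max = 47 (at index 1)
Change: A[1] 47 -> 31
Changed element WAS the max -> may need rescan.
  Max of remaining elements: 46
  New max = max(31, 46) = 46

Answer: 46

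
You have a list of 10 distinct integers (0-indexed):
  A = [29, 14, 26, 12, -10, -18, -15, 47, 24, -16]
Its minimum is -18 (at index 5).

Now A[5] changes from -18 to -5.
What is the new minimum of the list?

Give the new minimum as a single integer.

Answer: -16

Derivation:
Old min = -18 (at index 5)
Change: A[5] -18 -> -5
Changed element WAS the min. Need to check: is -5 still <= all others?
  Min of remaining elements: -16
  New min = min(-5, -16) = -16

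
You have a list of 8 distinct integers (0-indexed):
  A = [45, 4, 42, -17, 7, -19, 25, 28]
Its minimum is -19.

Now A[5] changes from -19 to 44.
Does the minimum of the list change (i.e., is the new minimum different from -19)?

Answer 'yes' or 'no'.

Answer: yes

Derivation:
Old min = -19
Change: A[5] -19 -> 44
Changed element was the min; new min must be rechecked.
New min = -17; changed? yes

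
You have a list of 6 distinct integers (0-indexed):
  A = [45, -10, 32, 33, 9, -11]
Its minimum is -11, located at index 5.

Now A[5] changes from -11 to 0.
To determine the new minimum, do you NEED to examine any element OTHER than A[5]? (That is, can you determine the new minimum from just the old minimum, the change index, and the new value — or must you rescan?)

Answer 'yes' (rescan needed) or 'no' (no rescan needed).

Old min = -11 at index 5
Change at index 5: -11 -> 0
Index 5 WAS the min and new value 0 > old min -11. Must rescan other elements to find the new min.
Needs rescan: yes

Answer: yes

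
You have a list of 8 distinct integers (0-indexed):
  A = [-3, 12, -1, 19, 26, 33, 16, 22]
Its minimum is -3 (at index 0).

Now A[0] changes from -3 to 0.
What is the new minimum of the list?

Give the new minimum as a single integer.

Answer: -1

Derivation:
Old min = -3 (at index 0)
Change: A[0] -3 -> 0
Changed element WAS the min. Need to check: is 0 still <= all others?
  Min of remaining elements: -1
  New min = min(0, -1) = -1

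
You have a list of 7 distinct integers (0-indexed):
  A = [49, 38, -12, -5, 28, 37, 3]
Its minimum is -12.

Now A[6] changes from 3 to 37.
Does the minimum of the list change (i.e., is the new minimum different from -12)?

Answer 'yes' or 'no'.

Old min = -12
Change: A[6] 3 -> 37
Changed element was NOT the min; min changes only if 37 < -12.
New min = -12; changed? no

Answer: no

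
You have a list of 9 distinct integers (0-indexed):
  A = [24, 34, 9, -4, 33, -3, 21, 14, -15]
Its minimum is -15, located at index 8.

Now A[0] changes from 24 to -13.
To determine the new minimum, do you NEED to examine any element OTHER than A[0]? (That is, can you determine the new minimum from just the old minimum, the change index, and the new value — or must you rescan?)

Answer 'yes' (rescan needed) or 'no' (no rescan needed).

Old min = -15 at index 8
Change at index 0: 24 -> -13
Index 0 was NOT the min. New min = min(-15, -13). No rescan of other elements needed.
Needs rescan: no

Answer: no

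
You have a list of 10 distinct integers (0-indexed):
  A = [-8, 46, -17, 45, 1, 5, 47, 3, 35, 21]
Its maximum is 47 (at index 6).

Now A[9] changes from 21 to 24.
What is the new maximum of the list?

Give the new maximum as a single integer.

Old max = 47 (at index 6)
Change: A[9] 21 -> 24
Changed element was NOT the old max.
  New max = max(old_max, new_val) = max(47, 24) = 47

Answer: 47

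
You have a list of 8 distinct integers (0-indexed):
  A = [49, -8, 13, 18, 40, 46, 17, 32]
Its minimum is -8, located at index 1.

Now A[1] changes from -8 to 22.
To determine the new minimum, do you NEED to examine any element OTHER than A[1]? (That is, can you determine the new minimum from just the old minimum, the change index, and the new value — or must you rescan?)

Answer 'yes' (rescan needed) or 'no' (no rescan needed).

Answer: yes

Derivation:
Old min = -8 at index 1
Change at index 1: -8 -> 22
Index 1 WAS the min and new value 22 > old min -8. Must rescan other elements to find the new min.
Needs rescan: yes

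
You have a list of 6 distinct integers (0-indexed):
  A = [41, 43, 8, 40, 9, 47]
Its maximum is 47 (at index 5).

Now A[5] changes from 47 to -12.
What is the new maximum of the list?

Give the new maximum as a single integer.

Old max = 47 (at index 5)
Change: A[5] 47 -> -12
Changed element WAS the max -> may need rescan.
  Max of remaining elements: 43
  New max = max(-12, 43) = 43

Answer: 43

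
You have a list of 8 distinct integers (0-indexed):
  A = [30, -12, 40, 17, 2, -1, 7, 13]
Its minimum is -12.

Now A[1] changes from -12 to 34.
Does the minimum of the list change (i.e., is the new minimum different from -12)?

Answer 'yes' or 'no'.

Old min = -12
Change: A[1] -12 -> 34
Changed element was the min; new min must be rechecked.
New min = -1; changed? yes

Answer: yes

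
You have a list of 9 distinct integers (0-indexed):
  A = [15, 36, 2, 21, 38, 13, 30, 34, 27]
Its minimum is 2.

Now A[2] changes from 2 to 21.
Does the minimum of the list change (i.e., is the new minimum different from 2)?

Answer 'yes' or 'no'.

Answer: yes

Derivation:
Old min = 2
Change: A[2] 2 -> 21
Changed element was the min; new min must be rechecked.
New min = 13; changed? yes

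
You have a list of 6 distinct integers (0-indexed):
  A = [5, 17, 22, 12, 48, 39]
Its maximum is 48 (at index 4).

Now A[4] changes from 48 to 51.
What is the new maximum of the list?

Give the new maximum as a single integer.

Answer: 51

Derivation:
Old max = 48 (at index 4)
Change: A[4] 48 -> 51
Changed element WAS the max -> may need rescan.
  Max of remaining elements: 39
  New max = max(51, 39) = 51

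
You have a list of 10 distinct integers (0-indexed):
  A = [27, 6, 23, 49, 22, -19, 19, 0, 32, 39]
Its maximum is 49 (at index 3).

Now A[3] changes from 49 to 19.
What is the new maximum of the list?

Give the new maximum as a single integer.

Answer: 39

Derivation:
Old max = 49 (at index 3)
Change: A[3] 49 -> 19
Changed element WAS the max -> may need rescan.
  Max of remaining elements: 39
  New max = max(19, 39) = 39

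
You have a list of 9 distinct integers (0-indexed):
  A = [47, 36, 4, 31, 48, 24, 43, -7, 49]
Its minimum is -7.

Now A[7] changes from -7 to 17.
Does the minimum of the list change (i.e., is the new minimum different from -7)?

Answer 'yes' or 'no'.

Old min = -7
Change: A[7] -7 -> 17
Changed element was the min; new min must be rechecked.
New min = 4; changed? yes

Answer: yes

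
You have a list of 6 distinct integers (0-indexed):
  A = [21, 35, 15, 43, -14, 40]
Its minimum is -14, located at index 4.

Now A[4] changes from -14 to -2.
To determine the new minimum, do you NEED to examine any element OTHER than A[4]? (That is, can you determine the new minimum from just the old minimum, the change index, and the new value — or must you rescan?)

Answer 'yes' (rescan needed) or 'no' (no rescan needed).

Old min = -14 at index 4
Change at index 4: -14 -> -2
Index 4 WAS the min and new value -2 > old min -14. Must rescan other elements to find the new min.
Needs rescan: yes

Answer: yes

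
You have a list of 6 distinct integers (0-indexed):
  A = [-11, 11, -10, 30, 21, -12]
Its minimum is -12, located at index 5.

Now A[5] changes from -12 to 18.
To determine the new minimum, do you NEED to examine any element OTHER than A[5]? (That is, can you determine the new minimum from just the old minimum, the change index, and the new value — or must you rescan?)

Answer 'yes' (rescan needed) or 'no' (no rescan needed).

Answer: yes

Derivation:
Old min = -12 at index 5
Change at index 5: -12 -> 18
Index 5 WAS the min and new value 18 > old min -12. Must rescan other elements to find the new min.
Needs rescan: yes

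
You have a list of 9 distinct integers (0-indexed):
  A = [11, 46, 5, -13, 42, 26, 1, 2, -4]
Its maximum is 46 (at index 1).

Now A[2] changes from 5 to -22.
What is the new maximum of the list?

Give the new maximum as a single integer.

Answer: 46

Derivation:
Old max = 46 (at index 1)
Change: A[2] 5 -> -22
Changed element was NOT the old max.
  New max = max(old_max, new_val) = max(46, -22) = 46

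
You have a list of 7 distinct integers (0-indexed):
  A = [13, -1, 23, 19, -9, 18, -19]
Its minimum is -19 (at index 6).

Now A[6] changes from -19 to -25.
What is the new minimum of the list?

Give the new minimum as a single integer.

Answer: -25

Derivation:
Old min = -19 (at index 6)
Change: A[6] -19 -> -25
Changed element WAS the min. Need to check: is -25 still <= all others?
  Min of remaining elements: -9
  New min = min(-25, -9) = -25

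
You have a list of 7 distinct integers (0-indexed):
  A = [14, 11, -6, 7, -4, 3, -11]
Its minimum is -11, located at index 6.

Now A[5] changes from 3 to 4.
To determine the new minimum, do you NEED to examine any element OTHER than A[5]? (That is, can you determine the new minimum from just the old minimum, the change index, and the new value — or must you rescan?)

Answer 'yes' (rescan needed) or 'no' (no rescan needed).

Old min = -11 at index 6
Change at index 5: 3 -> 4
Index 5 was NOT the min. New min = min(-11, 4). No rescan of other elements needed.
Needs rescan: no

Answer: no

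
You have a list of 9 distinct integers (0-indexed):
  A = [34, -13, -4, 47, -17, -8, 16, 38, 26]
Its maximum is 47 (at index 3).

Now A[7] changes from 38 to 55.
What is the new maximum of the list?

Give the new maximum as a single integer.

Answer: 55

Derivation:
Old max = 47 (at index 3)
Change: A[7] 38 -> 55
Changed element was NOT the old max.
  New max = max(old_max, new_val) = max(47, 55) = 55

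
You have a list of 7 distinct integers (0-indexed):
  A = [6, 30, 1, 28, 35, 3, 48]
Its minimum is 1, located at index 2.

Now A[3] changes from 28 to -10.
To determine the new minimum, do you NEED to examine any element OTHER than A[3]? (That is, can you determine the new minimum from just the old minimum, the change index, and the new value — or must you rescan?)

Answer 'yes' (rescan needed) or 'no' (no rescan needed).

Answer: no

Derivation:
Old min = 1 at index 2
Change at index 3: 28 -> -10
Index 3 was NOT the min. New min = min(1, -10). No rescan of other elements needed.
Needs rescan: no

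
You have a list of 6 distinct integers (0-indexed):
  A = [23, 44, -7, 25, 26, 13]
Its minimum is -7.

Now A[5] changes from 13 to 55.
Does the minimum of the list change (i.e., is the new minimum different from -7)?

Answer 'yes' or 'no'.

Answer: no

Derivation:
Old min = -7
Change: A[5] 13 -> 55
Changed element was NOT the min; min changes only if 55 < -7.
New min = -7; changed? no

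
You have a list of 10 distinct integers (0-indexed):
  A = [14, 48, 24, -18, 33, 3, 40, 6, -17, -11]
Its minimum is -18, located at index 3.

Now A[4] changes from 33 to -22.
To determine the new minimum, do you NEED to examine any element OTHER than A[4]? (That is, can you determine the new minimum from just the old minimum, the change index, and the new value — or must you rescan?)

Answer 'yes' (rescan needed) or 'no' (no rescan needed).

Answer: no

Derivation:
Old min = -18 at index 3
Change at index 4: 33 -> -22
Index 4 was NOT the min. New min = min(-18, -22). No rescan of other elements needed.
Needs rescan: no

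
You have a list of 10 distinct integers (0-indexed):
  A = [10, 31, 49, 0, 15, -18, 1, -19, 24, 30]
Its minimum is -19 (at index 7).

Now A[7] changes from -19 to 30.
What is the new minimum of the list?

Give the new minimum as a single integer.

Old min = -19 (at index 7)
Change: A[7] -19 -> 30
Changed element WAS the min. Need to check: is 30 still <= all others?
  Min of remaining elements: -18
  New min = min(30, -18) = -18

Answer: -18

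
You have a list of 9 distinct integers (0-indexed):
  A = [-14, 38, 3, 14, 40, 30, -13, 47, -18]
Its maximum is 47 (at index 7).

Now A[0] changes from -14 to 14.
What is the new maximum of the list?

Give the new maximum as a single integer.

Answer: 47

Derivation:
Old max = 47 (at index 7)
Change: A[0] -14 -> 14
Changed element was NOT the old max.
  New max = max(old_max, new_val) = max(47, 14) = 47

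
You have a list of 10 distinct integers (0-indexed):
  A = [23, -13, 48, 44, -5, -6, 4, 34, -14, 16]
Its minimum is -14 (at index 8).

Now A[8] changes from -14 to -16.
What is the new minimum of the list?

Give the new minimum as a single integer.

Answer: -16

Derivation:
Old min = -14 (at index 8)
Change: A[8] -14 -> -16
Changed element WAS the min. Need to check: is -16 still <= all others?
  Min of remaining elements: -13
  New min = min(-16, -13) = -16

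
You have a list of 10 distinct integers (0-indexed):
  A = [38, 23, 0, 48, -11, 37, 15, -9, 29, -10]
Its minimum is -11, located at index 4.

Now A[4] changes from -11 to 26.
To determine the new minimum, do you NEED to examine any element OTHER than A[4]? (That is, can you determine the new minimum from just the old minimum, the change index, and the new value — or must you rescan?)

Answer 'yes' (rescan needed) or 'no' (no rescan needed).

Answer: yes

Derivation:
Old min = -11 at index 4
Change at index 4: -11 -> 26
Index 4 WAS the min and new value 26 > old min -11. Must rescan other elements to find the new min.
Needs rescan: yes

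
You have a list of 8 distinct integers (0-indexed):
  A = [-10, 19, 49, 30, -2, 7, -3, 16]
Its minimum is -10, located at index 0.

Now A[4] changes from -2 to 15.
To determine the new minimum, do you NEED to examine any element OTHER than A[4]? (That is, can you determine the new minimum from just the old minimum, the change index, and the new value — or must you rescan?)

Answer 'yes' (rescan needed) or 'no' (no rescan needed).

Answer: no

Derivation:
Old min = -10 at index 0
Change at index 4: -2 -> 15
Index 4 was NOT the min. New min = min(-10, 15). No rescan of other elements needed.
Needs rescan: no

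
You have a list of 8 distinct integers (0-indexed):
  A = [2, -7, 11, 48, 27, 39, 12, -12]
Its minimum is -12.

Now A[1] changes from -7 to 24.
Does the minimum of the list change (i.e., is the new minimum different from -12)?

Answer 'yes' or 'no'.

Old min = -12
Change: A[1] -7 -> 24
Changed element was NOT the min; min changes only if 24 < -12.
New min = -12; changed? no

Answer: no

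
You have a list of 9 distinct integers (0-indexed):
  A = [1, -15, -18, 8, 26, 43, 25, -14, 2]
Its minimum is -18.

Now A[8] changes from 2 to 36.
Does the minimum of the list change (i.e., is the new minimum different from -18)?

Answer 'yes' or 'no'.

Answer: no

Derivation:
Old min = -18
Change: A[8] 2 -> 36
Changed element was NOT the min; min changes only if 36 < -18.
New min = -18; changed? no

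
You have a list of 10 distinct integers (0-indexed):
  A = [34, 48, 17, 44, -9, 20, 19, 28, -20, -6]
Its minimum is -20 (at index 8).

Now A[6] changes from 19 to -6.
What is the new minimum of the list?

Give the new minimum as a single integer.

Answer: -20

Derivation:
Old min = -20 (at index 8)
Change: A[6] 19 -> -6
Changed element was NOT the old min.
  New min = min(old_min, new_val) = min(-20, -6) = -20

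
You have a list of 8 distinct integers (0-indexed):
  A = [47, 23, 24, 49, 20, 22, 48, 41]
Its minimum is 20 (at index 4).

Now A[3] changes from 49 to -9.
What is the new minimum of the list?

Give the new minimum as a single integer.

Old min = 20 (at index 4)
Change: A[3] 49 -> -9
Changed element was NOT the old min.
  New min = min(old_min, new_val) = min(20, -9) = -9

Answer: -9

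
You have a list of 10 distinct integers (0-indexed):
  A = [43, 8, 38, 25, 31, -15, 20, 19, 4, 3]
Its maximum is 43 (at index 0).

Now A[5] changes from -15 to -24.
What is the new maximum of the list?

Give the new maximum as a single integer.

Answer: 43

Derivation:
Old max = 43 (at index 0)
Change: A[5] -15 -> -24
Changed element was NOT the old max.
  New max = max(old_max, new_val) = max(43, -24) = 43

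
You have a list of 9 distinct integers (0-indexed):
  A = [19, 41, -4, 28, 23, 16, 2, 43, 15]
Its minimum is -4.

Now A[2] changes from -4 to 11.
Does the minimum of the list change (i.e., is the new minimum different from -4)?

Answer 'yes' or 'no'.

Old min = -4
Change: A[2] -4 -> 11
Changed element was the min; new min must be rechecked.
New min = 2; changed? yes

Answer: yes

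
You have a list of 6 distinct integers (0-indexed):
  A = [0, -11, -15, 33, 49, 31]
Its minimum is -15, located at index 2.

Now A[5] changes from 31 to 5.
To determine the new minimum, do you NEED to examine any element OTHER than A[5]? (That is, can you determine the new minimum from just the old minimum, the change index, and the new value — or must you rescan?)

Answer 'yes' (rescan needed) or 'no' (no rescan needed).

Old min = -15 at index 2
Change at index 5: 31 -> 5
Index 5 was NOT the min. New min = min(-15, 5). No rescan of other elements needed.
Needs rescan: no

Answer: no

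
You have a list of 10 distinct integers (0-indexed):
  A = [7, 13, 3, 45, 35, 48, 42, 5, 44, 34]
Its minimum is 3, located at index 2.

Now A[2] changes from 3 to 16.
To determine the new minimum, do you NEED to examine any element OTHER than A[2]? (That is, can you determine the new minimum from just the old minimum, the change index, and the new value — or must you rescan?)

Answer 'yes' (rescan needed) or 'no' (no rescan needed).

Old min = 3 at index 2
Change at index 2: 3 -> 16
Index 2 WAS the min and new value 16 > old min 3. Must rescan other elements to find the new min.
Needs rescan: yes

Answer: yes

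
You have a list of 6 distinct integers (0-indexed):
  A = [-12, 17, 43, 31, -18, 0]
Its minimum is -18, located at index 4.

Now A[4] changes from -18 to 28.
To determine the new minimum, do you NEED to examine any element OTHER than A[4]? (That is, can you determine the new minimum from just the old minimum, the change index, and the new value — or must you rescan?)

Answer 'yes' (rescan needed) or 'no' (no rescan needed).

Answer: yes

Derivation:
Old min = -18 at index 4
Change at index 4: -18 -> 28
Index 4 WAS the min and new value 28 > old min -18. Must rescan other elements to find the new min.
Needs rescan: yes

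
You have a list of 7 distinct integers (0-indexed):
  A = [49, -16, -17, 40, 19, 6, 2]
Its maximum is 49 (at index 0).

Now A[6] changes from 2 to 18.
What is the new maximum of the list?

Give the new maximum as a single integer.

Answer: 49

Derivation:
Old max = 49 (at index 0)
Change: A[6] 2 -> 18
Changed element was NOT the old max.
  New max = max(old_max, new_val) = max(49, 18) = 49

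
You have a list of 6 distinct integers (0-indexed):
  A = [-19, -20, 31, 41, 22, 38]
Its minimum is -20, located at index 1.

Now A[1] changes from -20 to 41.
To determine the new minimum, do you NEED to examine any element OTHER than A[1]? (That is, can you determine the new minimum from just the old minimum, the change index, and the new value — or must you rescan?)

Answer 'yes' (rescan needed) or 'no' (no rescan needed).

Old min = -20 at index 1
Change at index 1: -20 -> 41
Index 1 WAS the min and new value 41 > old min -20. Must rescan other elements to find the new min.
Needs rescan: yes

Answer: yes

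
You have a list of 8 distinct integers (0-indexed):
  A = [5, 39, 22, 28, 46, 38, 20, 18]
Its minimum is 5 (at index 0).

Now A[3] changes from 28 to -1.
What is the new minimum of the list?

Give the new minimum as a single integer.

Answer: -1

Derivation:
Old min = 5 (at index 0)
Change: A[3] 28 -> -1
Changed element was NOT the old min.
  New min = min(old_min, new_val) = min(5, -1) = -1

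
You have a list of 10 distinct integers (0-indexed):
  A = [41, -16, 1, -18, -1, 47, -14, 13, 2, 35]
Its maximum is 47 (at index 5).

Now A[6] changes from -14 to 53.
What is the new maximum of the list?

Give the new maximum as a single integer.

Old max = 47 (at index 5)
Change: A[6] -14 -> 53
Changed element was NOT the old max.
  New max = max(old_max, new_val) = max(47, 53) = 53

Answer: 53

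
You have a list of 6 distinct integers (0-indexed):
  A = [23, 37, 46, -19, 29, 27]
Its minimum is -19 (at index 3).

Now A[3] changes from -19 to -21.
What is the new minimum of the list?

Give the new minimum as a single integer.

Answer: -21

Derivation:
Old min = -19 (at index 3)
Change: A[3] -19 -> -21
Changed element WAS the min. Need to check: is -21 still <= all others?
  Min of remaining elements: 23
  New min = min(-21, 23) = -21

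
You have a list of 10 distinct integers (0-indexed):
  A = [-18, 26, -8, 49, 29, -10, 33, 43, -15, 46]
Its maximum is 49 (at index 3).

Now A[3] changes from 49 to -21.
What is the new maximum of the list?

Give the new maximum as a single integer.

Old max = 49 (at index 3)
Change: A[3] 49 -> -21
Changed element WAS the max -> may need rescan.
  Max of remaining elements: 46
  New max = max(-21, 46) = 46

Answer: 46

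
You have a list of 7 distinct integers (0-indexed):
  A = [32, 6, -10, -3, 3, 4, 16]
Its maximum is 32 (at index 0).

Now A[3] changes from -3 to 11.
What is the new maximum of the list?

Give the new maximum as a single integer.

Answer: 32

Derivation:
Old max = 32 (at index 0)
Change: A[3] -3 -> 11
Changed element was NOT the old max.
  New max = max(old_max, new_val) = max(32, 11) = 32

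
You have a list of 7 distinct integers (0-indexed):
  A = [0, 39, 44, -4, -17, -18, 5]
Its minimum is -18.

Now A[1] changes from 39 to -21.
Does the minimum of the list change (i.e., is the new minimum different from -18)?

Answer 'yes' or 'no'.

Old min = -18
Change: A[1] 39 -> -21
Changed element was NOT the min; min changes only if -21 < -18.
New min = -21; changed? yes

Answer: yes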